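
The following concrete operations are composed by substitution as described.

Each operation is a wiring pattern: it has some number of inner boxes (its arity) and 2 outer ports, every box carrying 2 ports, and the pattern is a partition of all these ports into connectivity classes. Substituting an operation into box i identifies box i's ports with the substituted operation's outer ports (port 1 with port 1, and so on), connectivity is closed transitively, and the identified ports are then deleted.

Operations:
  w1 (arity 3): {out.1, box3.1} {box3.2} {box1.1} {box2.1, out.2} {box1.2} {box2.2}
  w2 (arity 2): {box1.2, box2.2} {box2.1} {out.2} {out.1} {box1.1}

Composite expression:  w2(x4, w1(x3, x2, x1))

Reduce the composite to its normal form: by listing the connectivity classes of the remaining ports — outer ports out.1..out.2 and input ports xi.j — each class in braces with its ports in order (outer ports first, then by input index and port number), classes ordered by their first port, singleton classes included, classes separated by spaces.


{out.1} {out.2} {x1.1} {x1.2} {x2.1, x4.2} {x2.2} {x3.1} {x3.2} {x4.1}

Reachability decides: close wires over w2-identified ports.
after w1, the pattern on (x3, x2, x1) reads {out.1, x1.1} {out.2, x2.1} {x1.2} {x2.2} {x3.1} {x3.2} (out.j = its outer ports)
after w2, the pattern on (x4, x3, x2, x1) reads {out.1} {out.2} {x1.1} {x1.2} {x2.1, x4.2} {x2.2} {x3.1} {x3.2} {x4.1} (out.j = its outer ports)


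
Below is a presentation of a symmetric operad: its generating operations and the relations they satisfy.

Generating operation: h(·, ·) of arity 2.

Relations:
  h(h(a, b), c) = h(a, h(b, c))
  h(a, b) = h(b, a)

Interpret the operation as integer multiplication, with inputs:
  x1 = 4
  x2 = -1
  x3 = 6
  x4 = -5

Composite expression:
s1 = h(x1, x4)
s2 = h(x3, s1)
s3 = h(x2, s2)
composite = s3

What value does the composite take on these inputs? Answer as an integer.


120


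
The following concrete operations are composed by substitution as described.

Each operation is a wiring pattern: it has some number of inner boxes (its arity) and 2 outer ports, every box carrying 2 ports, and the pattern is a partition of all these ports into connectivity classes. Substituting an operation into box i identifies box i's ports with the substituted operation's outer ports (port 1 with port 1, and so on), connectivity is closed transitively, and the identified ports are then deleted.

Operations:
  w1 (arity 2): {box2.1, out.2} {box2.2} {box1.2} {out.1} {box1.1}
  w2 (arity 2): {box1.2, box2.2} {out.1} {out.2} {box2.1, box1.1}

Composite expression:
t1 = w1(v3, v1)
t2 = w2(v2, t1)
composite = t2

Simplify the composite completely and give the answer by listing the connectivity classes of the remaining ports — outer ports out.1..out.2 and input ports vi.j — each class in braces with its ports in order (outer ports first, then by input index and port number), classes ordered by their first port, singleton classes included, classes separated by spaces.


{out.1} {out.2} {v1.1, v2.2} {v1.2} {v2.1} {v3.1} {v3.2}

Reachability decides: close wires over w2-identified ports.
composing w1 on (v3, v1), with out.j its own outer ports: {out.1} {out.2, v1.1} {v1.2} {v3.1} {v3.2}
composing w2 on (v2, v3, v1), with out.j its own outer ports: {out.1} {out.2} {v1.1, v2.2} {v1.2} {v2.1} {v3.1} {v3.2}


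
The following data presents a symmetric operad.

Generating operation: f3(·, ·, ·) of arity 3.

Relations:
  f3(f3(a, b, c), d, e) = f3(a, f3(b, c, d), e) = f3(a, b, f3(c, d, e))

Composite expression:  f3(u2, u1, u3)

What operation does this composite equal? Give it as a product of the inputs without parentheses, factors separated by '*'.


Key point: f3 is associative — brackets drop, the u-order remains.
f3(u2, u1, u3) spells out as u2 * u1 * u3

u2 * u1 * u3


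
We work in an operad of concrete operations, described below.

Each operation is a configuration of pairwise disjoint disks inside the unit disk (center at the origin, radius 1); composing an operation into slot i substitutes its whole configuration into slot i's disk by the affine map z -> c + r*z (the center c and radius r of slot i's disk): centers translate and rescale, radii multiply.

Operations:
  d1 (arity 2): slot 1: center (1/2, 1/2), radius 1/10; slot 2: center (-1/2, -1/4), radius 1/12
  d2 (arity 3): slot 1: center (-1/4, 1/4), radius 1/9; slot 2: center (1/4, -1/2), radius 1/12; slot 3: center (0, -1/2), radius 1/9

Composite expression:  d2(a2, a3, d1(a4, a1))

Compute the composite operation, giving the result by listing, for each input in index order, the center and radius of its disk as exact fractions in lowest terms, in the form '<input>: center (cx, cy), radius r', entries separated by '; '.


a1: center (-1/18, -19/36), radius 1/108; a2: center (-1/4, 1/4), radius 1/9; a3: center (1/4, -1/2), radius 1/12; a4: center (1/18, -4/9), radius 1/90

Only the slot chain above each a matters under d2; compose those maps.
a2: after 1 affine step, its disk has center (-1/4, 1/4), radius 1/9
a3: after 1 affine step, its disk has center (1/4, -1/2), radius 1/12
a4: after 2 affine steps, its disk has center (1/18, -4/9), radius 1/90
a1: after 2 affine steps, its disk has center (-1/18, -19/36), radius 1/108


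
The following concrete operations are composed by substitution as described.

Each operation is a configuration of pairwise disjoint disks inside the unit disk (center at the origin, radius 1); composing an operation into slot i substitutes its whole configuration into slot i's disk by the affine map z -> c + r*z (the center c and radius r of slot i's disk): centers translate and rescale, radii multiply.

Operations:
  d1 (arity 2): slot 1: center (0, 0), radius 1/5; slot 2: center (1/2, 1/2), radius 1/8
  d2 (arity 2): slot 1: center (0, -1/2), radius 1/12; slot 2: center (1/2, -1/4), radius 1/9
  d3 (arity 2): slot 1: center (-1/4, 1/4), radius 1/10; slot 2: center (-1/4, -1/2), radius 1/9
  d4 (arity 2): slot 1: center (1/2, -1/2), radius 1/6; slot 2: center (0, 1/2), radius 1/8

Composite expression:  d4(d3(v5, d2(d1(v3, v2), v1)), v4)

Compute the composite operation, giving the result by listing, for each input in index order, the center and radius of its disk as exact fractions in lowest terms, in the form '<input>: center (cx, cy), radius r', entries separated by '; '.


Below d4, radii multiply path by path; the v-disk centers shift.
v5: after 2 affine steps, its disk has center (11/24, -11/24), radius 1/60
v3: after 4 affine steps, its disk has center (11/24, -16/27), radius 1/3240
v2: after 4 affine steps, its disk has center (595/1296, -767/1296), radius 1/5184
v1: after 3 affine steps, its disk has center (101/216, -127/216), radius 1/486
v4: after 1 affine step, its disk has center (0, 1/2), radius 1/8

v1: center (101/216, -127/216), radius 1/486; v2: center (595/1296, -767/1296), radius 1/5184; v3: center (11/24, -16/27), radius 1/3240; v4: center (0, 1/2), radius 1/8; v5: center (11/24, -11/24), radius 1/60


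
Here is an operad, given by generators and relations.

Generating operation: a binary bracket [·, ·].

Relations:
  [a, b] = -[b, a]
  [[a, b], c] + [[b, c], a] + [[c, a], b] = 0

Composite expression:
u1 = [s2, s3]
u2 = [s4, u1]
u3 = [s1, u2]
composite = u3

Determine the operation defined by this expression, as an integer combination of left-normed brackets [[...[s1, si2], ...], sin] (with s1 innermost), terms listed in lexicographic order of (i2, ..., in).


-[[[s1, s2], s3], s4] + [[[s1, s3], s2], s4] + [[[s1, s4], s2], s3] - [[[s1, s4], s3], s2]

Left-normed coefficients sit on the s1-initial expansion words.
Composite bracket: [s1, [s4, [s2, s3]]]
Under [a, b] = ab - ba we get 8 signed associative words (2^3 = 8).
Only words starting with s1 matter:
  from s1s2s3s4, sign -1: term -[[[s1, s2], s3], s4]
  from s1s3s2s4, sign +1: term +[[[s1, s3], s2], s4]
  from s1s4s2s3, sign +1: term +[[[s1, s4], s2], s3]
  from s1s4s3s2, sign -1: term -[[[s1, s4], s3], s2]


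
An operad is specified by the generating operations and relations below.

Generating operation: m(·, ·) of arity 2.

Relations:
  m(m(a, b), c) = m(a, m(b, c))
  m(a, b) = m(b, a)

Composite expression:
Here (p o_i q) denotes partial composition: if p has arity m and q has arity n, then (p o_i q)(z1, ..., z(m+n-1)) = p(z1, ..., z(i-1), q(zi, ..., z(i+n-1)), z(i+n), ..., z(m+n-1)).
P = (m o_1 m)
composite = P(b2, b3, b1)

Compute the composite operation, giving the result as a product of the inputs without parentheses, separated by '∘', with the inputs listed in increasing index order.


b1 ∘ b2 ∘ b3


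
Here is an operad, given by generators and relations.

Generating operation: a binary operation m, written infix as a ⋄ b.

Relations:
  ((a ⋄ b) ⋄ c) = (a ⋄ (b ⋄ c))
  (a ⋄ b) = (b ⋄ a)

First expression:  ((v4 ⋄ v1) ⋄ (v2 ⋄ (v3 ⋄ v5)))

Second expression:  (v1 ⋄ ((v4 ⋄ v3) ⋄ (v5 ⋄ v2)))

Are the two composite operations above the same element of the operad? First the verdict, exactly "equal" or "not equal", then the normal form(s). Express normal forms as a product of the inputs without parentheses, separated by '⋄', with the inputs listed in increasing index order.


equal: each reduces to v1 ⋄ v2 ⋄ v3 ⋄ v4 ⋄ v5

In normal form, the first expression is v1 ⋄ v2 ⋄ v3 ⋄ v4 ⋄ v5
In normal form, the second expression is v1 ⋄ v2 ⋄ v3 ⋄ v4 ⋄ v5
The normal forms match — equal.


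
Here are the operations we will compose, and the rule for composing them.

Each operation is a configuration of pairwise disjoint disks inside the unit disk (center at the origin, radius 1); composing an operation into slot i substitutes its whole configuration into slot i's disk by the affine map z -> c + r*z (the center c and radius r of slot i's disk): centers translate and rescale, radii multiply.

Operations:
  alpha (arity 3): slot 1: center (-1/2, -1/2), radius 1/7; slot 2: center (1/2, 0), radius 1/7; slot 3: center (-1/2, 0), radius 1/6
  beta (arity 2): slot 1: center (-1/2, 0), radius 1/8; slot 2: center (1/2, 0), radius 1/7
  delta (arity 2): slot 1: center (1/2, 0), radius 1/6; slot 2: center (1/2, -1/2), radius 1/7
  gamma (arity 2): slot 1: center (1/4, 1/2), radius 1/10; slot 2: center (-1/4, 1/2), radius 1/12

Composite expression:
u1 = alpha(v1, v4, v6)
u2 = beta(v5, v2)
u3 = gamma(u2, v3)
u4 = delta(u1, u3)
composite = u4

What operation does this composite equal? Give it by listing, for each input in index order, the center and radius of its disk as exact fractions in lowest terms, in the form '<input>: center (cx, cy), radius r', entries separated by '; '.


v1: center (5/12, -1/12), radius 1/42; v2: center (19/35, -3/7), radius 1/490; v3: center (13/28, -3/7), radius 1/84; v4: center (7/12, 0), radius 1/42; v5: center (37/70, -3/7), radius 1/560; v6: center (5/12, 0), radius 1/36


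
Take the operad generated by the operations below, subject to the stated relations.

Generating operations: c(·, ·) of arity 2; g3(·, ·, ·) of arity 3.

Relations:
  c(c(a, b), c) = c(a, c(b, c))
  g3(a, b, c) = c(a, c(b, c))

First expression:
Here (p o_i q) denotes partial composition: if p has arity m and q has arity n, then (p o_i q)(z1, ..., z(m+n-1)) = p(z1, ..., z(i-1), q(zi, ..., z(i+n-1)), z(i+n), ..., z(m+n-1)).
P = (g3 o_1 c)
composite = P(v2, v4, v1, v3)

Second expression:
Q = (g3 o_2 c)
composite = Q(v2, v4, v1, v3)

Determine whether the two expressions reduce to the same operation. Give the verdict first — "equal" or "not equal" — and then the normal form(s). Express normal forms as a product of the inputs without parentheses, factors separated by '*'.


equal: each reduces to v2 * v4 * v1 * v3

Reducing the first expression gives v2 * v4 * v1 * v3
Reducing the second expression gives v2 * v4 * v1 * v3
The normal forms match — equal.


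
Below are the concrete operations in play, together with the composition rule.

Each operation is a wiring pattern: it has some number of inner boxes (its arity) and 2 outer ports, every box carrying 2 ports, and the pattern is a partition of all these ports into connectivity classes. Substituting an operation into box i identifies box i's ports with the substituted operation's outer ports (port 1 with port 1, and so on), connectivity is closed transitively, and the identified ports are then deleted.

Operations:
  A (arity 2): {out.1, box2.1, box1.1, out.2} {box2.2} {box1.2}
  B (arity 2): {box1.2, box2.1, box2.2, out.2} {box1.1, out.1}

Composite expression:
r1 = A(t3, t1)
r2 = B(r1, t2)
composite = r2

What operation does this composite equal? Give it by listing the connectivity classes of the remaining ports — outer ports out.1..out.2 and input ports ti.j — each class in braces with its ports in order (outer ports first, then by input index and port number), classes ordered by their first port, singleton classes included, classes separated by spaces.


{out.1, out.2, t1.1, t2.1, t2.2, t3.1} {t1.2} {t3.2}


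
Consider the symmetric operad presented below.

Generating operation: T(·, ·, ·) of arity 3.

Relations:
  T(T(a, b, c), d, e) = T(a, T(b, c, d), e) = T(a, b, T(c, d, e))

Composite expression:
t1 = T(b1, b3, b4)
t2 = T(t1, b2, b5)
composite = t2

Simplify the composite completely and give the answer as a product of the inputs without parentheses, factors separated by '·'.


b1 · b3 · b4 · b2 · b5

Under associativity of T, the answer is the b's in reading order.
T(b1, b3, b4) flattens to b1 · b3 · b4
T(T(b1, b3, b4), b2, b5) flattens to b1 · b3 · b4 · b2 · b5


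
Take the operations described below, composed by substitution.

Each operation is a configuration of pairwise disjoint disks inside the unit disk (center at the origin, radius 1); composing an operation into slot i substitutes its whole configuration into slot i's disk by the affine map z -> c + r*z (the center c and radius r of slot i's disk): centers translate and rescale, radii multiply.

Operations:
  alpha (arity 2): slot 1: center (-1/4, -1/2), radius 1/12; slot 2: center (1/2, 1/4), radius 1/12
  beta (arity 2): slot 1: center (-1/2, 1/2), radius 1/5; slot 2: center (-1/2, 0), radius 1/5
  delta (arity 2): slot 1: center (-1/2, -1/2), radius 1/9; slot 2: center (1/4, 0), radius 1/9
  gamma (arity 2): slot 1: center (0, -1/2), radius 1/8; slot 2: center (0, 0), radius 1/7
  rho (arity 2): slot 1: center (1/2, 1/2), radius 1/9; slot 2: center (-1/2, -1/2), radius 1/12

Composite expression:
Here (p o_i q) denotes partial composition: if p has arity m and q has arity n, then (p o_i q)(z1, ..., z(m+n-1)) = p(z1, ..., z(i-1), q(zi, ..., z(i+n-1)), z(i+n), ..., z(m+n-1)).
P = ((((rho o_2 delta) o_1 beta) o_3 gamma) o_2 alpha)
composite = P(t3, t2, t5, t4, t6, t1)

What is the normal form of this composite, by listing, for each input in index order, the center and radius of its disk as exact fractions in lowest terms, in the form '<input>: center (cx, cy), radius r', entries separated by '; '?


Nesting under rho composes maps z -> c + r*z down each t-path.
t3: after 2 affine steps, its disk has center (4/9, 5/9), radius 1/45
t2: after 3 affine steps, its disk has center (79/180, 22/45), radius 1/540
t5: after 3 affine steps, its disk has center (41/90, 91/180), radius 1/540
t4: after 3 affine steps, its disk has center (-13/24, -59/108), radius 1/864
t6: after 3 affine steps, its disk has center (-13/24, -13/24), radius 1/756
t1: after 2 affine steps, its disk has center (-23/48, -1/2), radius 1/108

t1: center (-23/48, -1/2), radius 1/108; t2: center (79/180, 22/45), radius 1/540; t3: center (4/9, 5/9), radius 1/45; t4: center (-13/24, -59/108), radius 1/864; t5: center (41/90, 91/180), radius 1/540; t6: center (-13/24, -13/24), radius 1/756


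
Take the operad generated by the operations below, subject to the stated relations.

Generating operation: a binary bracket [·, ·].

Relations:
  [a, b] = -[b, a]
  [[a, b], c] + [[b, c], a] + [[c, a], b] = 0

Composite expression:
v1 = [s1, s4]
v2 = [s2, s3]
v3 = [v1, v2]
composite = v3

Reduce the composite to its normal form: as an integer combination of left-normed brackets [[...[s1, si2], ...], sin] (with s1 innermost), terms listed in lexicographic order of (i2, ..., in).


[[[s1, s4], s2], s3] - [[[s1, s4], s3], s2]

Expand each bracket as ab - ba; the s1-initial words give the coefficients.
Composite bracket: [[s1, s4], [s2, s3]]
Applying ab - ba throughout gives 8 signed words (2^3 = 8).
Words beginning with s1 determine it all:
  s1s4s2s3 appears with sign +1, giving the term +[[[s1, s4], s2], s3]
  s1s4s3s2 appears with sign -1, giving the term -[[[s1, s4], s3], s2]


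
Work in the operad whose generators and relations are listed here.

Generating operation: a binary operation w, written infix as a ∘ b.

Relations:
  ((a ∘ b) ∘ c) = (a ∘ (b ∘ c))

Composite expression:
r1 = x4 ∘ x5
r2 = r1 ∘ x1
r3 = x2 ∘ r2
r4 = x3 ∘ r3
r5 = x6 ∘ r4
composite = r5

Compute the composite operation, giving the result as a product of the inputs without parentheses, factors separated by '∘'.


x6 ∘ x3 ∘ x2 ∘ x4 ∘ x5 ∘ x1

All parenthesizations of w agree; list the x-inputs left to right.
(x4 ∘ x5) flattens to x4 ∘ x5
((x4 ∘ x5) ∘ x1) flattens to x4 ∘ x5 ∘ x1
(x2 ∘ ((x4 ∘ x5) ∘ x1)) flattens to x2 ∘ x4 ∘ x5 ∘ x1
(x3 ∘ (x2 ∘ ((x4 ∘ x5) ∘ x1))) flattens to x3 ∘ x2 ∘ x4 ∘ x5 ∘ x1
(x6 ∘ (x3 ∘ (x2 ∘ ((x4 ∘ x5) ∘ x1)))) flattens to x6 ∘ x3 ∘ x2 ∘ x4 ∘ x5 ∘ x1


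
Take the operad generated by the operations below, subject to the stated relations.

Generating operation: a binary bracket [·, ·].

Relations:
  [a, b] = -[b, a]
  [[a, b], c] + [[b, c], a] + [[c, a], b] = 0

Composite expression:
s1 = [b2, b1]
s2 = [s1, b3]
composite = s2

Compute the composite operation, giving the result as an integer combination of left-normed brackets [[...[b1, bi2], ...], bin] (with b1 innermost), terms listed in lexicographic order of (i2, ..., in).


-[[b1, b2], b3]

Skip Jacobi rewriting: expand, keep b1-initial words, read off terms.
Composite bracket: [[b2, b1], b3]
Full expansion: 4 signed words from ab - ba (2^2 = 4).
The b1-initial words carry the normal form:
  b1b2b3 appears with sign -1, giving the term -[[b1, b2], b3]


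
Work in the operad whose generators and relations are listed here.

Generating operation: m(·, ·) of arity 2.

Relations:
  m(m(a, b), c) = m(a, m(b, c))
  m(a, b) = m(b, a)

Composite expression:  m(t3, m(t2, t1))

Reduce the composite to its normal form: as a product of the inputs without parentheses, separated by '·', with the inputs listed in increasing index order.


t1 · t2 · t3

Both nesting and order wash out for m; what remains is which t's occur.
m(t2, t1) unparenthesizes to t2 · t1
m(t3, m(t2, t1)) unparenthesizes to t3 · t2 · t1
rearranged into index order: t1 · t2 · t3


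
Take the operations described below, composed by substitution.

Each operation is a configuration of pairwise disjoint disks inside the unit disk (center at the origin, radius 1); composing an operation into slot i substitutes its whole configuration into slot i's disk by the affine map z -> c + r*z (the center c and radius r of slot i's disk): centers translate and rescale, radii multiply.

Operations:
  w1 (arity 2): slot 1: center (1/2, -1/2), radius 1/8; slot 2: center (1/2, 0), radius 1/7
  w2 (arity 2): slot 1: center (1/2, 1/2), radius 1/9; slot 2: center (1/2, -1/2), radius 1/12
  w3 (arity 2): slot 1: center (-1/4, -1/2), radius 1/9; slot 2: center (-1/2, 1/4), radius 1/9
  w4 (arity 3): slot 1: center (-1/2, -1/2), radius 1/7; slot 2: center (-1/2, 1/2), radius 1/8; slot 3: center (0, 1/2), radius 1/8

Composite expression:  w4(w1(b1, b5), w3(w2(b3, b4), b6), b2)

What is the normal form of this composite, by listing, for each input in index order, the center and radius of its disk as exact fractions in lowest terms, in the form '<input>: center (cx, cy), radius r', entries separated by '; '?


b1: center (-3/7, -4/7), radius 1/56; b2: center (0, 1/2), radius 1/8; b3: center (-151/288, 4/9), radius 1/648; b4: center (-151/288, 31/72), radius 1/864; b5: center (-3/7, -1/2), radius 1/49; b6: center (-9/16, 17/32), radius 1/72

Below w4, radii multiply path by path; the b-disk centers shift.
input b1: composing its 2 substitution steps yields center (-3/7, -4/7), radius 1/56
input b5: composing its 2 substitution steps yields center (-3/7, -1/2), radius 1/49
input b3: composing its 3 substitution steps yields center (-151/288, 4/9), radius 1/648
input b4: composing its 3 substitution steps yields center (-151/288, 31/72), radius 1/864
input b6: composing its 2 substitution steps yields center (-9/16, 17/32), radius 1/72
input b2: composing its 1 substitution step yields center (0, 1/2), radius 1/8


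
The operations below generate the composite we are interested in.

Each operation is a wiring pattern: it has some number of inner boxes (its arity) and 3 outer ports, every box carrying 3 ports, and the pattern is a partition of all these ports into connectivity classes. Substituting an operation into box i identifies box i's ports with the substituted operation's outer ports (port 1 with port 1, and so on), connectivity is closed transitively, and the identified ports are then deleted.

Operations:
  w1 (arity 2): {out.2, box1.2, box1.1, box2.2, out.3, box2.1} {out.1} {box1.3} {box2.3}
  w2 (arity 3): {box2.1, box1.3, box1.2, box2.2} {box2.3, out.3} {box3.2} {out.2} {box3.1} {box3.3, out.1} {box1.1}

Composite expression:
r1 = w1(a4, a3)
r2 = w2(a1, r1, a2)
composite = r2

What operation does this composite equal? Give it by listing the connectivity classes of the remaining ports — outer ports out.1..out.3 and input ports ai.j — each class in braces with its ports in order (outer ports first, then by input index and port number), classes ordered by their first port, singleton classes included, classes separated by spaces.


Connectivity passes through glued w2-boundaries; trace each wire chain.
stage w1: inputs (a4, a3), connectivity {out.1} {out.2, out.3, a3.1, a3.2, a4.1, a4.2} {a3.3} {a4.3}, out.j its boundary
stage w2: inputs (a1, a4, a3, a2), connectivity {out.1, a2.3} {out.2} {out.3, a1.2, a1.3, a3.1, a3.2, a4.1, a4.2} {a1.1} {a2.1} {a2.2} {a3.3} {a4.3}, out.j its boundary

{out.1, a2.3} {out.2} {out.3, a1.2, a1.3, a3.1, a3.2, a4.1, a4.2} {a1.1} {a2.1} {a2.2} {a3.3} {a4.3}


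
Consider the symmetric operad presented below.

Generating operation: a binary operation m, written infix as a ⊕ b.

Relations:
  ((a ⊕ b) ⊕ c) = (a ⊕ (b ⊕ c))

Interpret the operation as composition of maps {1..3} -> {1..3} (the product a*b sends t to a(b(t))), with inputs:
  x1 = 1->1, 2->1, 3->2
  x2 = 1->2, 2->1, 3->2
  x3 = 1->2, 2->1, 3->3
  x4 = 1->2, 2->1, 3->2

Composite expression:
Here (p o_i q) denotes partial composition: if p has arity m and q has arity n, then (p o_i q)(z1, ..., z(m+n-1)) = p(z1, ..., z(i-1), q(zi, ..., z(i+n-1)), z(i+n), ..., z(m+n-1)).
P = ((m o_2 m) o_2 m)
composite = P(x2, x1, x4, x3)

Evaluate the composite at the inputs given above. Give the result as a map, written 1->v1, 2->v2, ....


1->2, 2->2, 3->2

(x1 ⊕ x4) = 1->1, 2->1, 3->1
((x1 ⊕ x4) ⊕ x3) = 1->1, 2->1, 3->1
(x2 ⊕ ((x1 ⊕ x4) ⊕ x3)) = 1->2, 2->2, 3->2


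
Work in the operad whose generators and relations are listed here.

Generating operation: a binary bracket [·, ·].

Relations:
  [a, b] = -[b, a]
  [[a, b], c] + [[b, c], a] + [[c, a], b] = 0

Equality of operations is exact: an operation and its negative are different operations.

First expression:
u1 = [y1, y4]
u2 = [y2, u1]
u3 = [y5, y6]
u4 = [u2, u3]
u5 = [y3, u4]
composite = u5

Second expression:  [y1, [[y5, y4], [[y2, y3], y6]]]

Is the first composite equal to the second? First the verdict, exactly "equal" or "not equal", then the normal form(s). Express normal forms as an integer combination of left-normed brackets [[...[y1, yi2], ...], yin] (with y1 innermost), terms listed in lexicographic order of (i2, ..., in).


not equal — first [[[[[y1, y4], y2], y5], y6], y3] - [[[[[y1, y4], y2], y6], y5], y3], second [[[[[y1, y2], y3], y6], y4], y5] - [[[[[y1, y2], y3], y6], y5], y4] - [[[[[y1, y3], y2], y6], y4], y5] + [[[[[y1, y3], y2], y6], y5], y4] - [[[[[y1, y4], y5], y2], y3], y6] + [[[[[y1, y4], y5], y3], y2], y6] + [[[[[y1, y4], y5], y6], y2], y3] - [[[[[y1, y4], y5], y6], y3], y2] + [[[[[y1, y5], y4], y2], y3], y6] - [[[[[y1, y5], y4], y3], y2], y6] - [[[[[y1, y5], y4], y6], y2], y3] + [[[[[y1, y5], y4], y6], y3], y2] - [[[[[y1, y6], y2], y3], y4], y5] + [[[[[y1, y6], y2], y3], y5], y4] + [[[[[y1, y6], y3], y2], y4], y5] - [[[[[y1, y6], y3], y2], y5], y4]

Normal form of the first expression: [[[[[y1, y4], y2], y5], y6], y3] - [[[[[y1, y4], y2], y6], y5], y3]
Normal form of the second expression: [[[[[y1, y2], y3], y6], y4], y5] - [[[[[y1, y2], y3], y6], y5], y4] - [[[[[y1, y3], y2], y6], y4], y5] + [[[[[y1, y3], y2], y6], y5], y4] - [[[[[y1, y4], y5], y2], y3], y6] + [[[[[y1, y4], y5], y3], y2], y6] + [[[[[y1, y4], y5], y6], y2], y3] - [[[[[y1, y4], y5], y6], y3], y2] + [[[[[y1, y5], y4], y2], y3], y6] - [[[[[y1, y5], y4], y3], y2], y6] - [[[[[y1, y5], y4], y6], y2], y3] + [[[[[y1, y5], y4], y6], y3], y2] - [[[[[y1, y6], y2], y3], y4], y5] + [[[[[y1, y6], y2], y3], y5], y4] + [[[[[y1, y6], y3], y2], y4], y5] - [[[[[y1, y6], y3], y2], y5], y4]
The forms do not match — not equal.


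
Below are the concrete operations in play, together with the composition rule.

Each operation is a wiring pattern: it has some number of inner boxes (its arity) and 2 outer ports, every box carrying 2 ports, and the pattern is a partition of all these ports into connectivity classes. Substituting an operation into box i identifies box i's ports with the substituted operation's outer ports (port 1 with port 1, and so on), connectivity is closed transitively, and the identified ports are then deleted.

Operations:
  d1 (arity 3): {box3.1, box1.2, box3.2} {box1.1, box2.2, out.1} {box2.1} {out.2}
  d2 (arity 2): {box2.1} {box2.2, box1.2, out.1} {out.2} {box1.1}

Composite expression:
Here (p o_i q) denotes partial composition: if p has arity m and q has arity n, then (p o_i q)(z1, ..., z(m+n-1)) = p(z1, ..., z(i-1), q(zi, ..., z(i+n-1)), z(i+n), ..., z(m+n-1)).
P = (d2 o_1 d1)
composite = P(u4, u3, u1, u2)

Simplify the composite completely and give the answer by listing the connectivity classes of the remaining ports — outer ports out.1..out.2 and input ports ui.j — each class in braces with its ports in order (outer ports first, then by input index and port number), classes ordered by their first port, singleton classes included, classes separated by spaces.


Connectivity passes through glued d2-boundaries; trace each wire chain.
d1 over (u4, u3, u1) gives {out.1, u3.2, u4.1} {out.2} {u1.1, u1.2, u4.2} {u3.1}, out.j being that stage's outer ports
d2 over (u4, u3, u1, u2) gives {out.1, u2.2} {out.2} {u1.1, u1.2, u4.2} {u2.1} {u3.1} {u3.2, u4.1}, out.j being that stage's outer ports

{out.1, u2.2} {out.2} {u1.1, u1.2, u4.2} {u2.1} {u3.1} {u3.2, u4.1}


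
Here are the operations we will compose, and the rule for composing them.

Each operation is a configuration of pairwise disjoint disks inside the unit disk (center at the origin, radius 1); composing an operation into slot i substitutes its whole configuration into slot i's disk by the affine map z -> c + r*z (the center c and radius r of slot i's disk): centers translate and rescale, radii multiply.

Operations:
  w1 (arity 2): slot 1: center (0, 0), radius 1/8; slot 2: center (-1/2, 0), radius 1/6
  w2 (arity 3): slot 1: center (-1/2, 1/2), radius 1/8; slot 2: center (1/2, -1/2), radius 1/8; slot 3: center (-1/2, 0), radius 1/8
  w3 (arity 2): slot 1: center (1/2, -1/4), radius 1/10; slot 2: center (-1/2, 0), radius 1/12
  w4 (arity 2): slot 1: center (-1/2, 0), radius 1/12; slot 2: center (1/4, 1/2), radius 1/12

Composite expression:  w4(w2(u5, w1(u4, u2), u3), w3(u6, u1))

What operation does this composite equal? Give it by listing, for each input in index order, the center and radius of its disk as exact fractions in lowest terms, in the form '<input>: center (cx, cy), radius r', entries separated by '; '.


Affine substitution under w4: radii multiply and u-centers shift.
tracing u5 down its 2-map path: center (-13/24, 1/24), radius 1/96
tracing u4 down its 3-map path: center (-11/24, -1/24), radius 1/768
tracing u2 down its 3-map path: center (-89/192, -1/24), radius 1/576
tracing u3 down its 2-map path: center (-13/24, 0), radius 1/96
tracing u6 down its 2-map path: center (7/24, 23/48), radius 1/120
tracing u1 down its 2-map path: center (5/24, 1/2), radius 1/144

u1: center (5/24, 1/2), radius 1/144; u2: center (-89/192, -1/24), radius 1/576; u3: center (-13/24, 0), radius 1/96; u4: center (-11/24, -1/24), radius 1/768; u5: center (-13/24, 1/24), radius 1/96; u6: center (7/24, 23/48), radius 1/120


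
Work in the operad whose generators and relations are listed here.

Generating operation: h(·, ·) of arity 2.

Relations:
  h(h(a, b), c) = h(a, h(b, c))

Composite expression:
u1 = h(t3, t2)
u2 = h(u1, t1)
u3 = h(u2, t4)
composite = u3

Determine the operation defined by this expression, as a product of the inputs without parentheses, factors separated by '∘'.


t3 ∘ t2 ∘ t1 ∘ t4

All parenthesizations of h agree; list the t-inputs left to right.
h(t3, t2) reduces to t3 ∘ t2
h(h(t3, t2), t1) reduces to t3 ∘ t2 ∘ t1
h(h(h(t3, t2), t1), t4) reduces to t3 ∘ t2 ∘ t1 ∘ t4


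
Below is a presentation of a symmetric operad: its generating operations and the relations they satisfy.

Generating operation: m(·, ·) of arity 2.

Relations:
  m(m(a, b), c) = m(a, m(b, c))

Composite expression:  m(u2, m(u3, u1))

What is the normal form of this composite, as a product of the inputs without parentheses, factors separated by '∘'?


Under associativity of m, the answer is the u's in reading order.
m(u3, u1) unparenthesizes to u3 ∘ u1
m(u2, m(u3, u1)) unparenthesizes to u2 ∘ u3 ∘ u1

u2 ∘ u3 ∘ u1


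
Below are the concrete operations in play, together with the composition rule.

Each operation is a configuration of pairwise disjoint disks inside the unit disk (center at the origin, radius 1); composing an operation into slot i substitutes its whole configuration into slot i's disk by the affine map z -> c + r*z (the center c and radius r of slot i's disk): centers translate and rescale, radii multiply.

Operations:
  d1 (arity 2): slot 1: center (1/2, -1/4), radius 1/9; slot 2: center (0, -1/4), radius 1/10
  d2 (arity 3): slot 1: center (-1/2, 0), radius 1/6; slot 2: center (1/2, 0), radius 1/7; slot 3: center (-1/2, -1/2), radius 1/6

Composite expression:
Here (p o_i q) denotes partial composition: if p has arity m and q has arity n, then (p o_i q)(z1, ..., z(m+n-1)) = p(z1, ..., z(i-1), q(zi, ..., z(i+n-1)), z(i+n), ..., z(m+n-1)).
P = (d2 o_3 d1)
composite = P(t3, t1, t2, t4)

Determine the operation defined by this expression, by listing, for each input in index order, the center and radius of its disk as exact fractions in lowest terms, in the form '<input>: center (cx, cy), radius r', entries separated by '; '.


t1: center (1/2, 0), radius 1/7; t2: center (-5/12, -13/24), radius 1/54; t3: center (-1/2, 0), radius 1/6; t4: center (-1/2, -13/24), radius 1/60

Below d2, radii multiply path by path; the t-disk centers shift.
for t3, the 1-step affine chain lands on center (-1/2, 0), radius 1/6
for t1, the 1-step affine chain lands on center (1/2, 0), radius 1/7
for t2, the 2-step affine chain lands on center (-5/12, -13/24), radius 1/54
for t4, the 2-step affine chain lands on center (-1/2, -13/24), radius 1/60


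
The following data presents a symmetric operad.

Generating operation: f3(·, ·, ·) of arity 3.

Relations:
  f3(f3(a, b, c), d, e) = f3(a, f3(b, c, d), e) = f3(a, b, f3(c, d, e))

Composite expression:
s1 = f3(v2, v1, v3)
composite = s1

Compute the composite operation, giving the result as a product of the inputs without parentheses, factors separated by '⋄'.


v2 ⋄ v1 ⋄ v3

Key point: f3 is associative — brackets drop, the v-order remains.
f3(v2, v1, v3) unparenthesizes to v2 ⋄ v1 ⋄ v3


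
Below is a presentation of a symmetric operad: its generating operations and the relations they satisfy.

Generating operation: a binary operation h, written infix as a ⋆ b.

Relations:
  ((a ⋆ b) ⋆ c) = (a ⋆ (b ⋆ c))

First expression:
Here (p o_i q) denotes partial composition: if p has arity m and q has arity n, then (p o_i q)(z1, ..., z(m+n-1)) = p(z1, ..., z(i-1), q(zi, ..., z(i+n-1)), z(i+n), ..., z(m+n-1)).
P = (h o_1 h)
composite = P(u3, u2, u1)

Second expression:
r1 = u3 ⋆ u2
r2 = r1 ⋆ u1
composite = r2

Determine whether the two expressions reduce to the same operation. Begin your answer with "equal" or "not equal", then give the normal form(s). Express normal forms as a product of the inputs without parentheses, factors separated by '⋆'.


The first expression reduces to u3 ⋆ u2 ⋆ u1
The second expression reduces to u3 ⋆ u2 ⋆ u1
One common form — equal.

equal: each reduces to u3 ⋆ u2 ⋆ u1


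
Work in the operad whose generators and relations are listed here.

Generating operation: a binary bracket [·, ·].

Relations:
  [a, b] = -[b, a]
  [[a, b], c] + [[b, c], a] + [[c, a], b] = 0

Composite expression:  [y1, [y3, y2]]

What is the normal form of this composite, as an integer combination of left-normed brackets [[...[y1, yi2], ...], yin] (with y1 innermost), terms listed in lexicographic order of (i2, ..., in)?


-[[y1, y2], y3] + [[y1, y3], y2]

A multilinear Lie element is pinned by y1-initial words (y1 innermost).
Composite bracket: [y1, [y3, y2]]
Applying ab - ba throughout gives 4 signed words (2^2 = 4).
Collect the words opening with y1:
  y1y2y3 (sign -1) contributes -[[y1, y2], y3]
  y1y3y2 (sign +1) contributes +[[y1, y3], y2]


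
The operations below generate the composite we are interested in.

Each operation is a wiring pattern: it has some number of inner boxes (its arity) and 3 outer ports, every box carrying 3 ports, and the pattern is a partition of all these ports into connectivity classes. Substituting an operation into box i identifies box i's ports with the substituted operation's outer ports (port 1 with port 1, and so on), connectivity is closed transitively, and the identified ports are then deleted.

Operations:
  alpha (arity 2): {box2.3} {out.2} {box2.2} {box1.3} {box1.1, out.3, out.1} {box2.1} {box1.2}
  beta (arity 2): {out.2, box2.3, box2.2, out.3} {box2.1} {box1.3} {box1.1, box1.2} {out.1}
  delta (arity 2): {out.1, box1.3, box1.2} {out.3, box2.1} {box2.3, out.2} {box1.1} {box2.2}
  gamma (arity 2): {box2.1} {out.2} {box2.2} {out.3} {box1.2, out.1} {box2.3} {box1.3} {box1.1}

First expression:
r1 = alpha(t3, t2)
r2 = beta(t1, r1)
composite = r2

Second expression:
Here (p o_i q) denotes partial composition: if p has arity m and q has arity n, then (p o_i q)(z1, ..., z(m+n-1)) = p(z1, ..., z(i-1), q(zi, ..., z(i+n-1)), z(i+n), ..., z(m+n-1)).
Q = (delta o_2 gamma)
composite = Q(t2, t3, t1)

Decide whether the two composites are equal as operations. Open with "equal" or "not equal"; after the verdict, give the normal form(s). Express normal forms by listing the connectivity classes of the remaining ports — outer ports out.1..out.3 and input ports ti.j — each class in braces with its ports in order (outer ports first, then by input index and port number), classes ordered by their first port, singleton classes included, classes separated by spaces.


The first expression, normalized: {out.1} {out.2, out.3, t3.1} {t1.1, t1.2} {t1.3} {t2.1} {t2.2} {t2.3} {t3.2} {t3.3}
The second expression, normalized: {out.1, t2.2, t2.3} {out.2} {out.3, t3.2} {t1.1} {t1.2} {t1.3} {t2.1} {t3.1} {t3.3}
The forms do not match — not equal.

not equal; the first gives {out.1} {out.2, out.3, t3.1} {t1.1, t1.2} {t1.3} {t2.1} {t2.2} {t2.3} {t3.2} {t3.3} and the second {out.1, t2.2, t2.3} {out.2} {out.3, t3.2} {t1.1} {t1.2} {t1.3} {t2.1} {t3.1} {t3.3}


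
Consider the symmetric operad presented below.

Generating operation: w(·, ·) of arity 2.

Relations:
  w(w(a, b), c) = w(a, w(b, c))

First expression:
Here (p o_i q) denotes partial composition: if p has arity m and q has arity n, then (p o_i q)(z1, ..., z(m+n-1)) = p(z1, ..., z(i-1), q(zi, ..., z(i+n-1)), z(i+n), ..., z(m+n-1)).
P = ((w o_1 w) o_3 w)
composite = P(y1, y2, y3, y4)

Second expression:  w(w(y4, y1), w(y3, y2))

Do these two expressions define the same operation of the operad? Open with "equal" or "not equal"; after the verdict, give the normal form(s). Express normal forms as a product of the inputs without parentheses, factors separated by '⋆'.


not equal — first y1 ⋆ y2 ⋆ y3 ⋆ y4, second y4 ⋆ y1 ⋆ y3 ⋆ y2


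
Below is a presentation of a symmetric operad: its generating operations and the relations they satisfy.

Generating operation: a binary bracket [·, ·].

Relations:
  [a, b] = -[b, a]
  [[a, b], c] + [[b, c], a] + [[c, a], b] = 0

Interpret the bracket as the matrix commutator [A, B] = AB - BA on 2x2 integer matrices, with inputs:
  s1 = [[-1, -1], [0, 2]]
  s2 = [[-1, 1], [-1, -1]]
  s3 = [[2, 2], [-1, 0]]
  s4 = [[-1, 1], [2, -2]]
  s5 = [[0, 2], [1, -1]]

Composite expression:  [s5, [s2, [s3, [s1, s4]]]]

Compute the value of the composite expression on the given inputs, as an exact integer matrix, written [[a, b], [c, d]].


[s1, s4] = [[-2, -2], [6, 2]]
[s3, [s1, s4]] = [[10, 4], [-8, -10]]
[s2, [s3, [s1, s4]]] = [[-4, -20], [-20, 4]]
[s5, [s2, [s3, [s1, s4]]]] = [[-20, -4], [12, 20]]

[[-20, -4], [12, 20]]


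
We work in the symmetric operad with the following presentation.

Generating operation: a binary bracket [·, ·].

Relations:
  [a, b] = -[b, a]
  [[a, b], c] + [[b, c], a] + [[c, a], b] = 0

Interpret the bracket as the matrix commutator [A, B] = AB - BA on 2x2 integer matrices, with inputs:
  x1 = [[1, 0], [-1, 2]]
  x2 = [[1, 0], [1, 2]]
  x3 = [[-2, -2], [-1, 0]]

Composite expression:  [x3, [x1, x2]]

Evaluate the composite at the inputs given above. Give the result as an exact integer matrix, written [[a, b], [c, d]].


[x1, x2] = [[0, 0], [2, 0]]
[x3, [x1, x2]] = [[-4, 0], [4, 4]]

[[-4, 0], [4, 4]]


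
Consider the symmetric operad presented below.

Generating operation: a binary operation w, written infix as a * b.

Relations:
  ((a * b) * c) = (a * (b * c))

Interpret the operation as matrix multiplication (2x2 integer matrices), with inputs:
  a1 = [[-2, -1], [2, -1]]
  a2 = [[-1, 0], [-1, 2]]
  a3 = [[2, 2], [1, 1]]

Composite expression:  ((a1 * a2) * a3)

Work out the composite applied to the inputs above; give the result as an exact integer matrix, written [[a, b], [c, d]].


[[4, 4], [-4, -4]]


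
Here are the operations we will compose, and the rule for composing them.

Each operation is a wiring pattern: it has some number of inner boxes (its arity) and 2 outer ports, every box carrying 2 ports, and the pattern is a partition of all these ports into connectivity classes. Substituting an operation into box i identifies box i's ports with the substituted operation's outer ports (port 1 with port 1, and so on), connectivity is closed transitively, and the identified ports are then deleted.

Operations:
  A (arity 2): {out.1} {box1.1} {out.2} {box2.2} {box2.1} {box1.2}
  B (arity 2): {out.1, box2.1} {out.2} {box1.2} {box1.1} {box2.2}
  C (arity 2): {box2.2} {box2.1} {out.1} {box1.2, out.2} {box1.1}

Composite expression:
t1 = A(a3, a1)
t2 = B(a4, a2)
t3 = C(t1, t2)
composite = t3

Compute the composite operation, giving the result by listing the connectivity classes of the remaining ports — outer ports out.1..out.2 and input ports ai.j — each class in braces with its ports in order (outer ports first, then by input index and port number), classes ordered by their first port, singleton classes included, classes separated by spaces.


{out.1} {out.2} {a1.1} {a1.2} {a2.1} {a2.2} {a3.1} {a3.2} {a4.1} {a4.2}

Treat the ports identified at C as solder joints: merge, then drop.
through A, on inputs (a3, a1): {out.1} {out.2} {a1.1} {a1.2} {a3.1} {a3.2} (out.j = stage outer ports)
through B, on inputs (a4, a2): {out.1, a2.1} {out.2} {a2.2} {a4.1} {a4.2} (out.j = stage outer ports)
through C, on inputs (a3, a1, a4, a2): {out.1} {out.2} {a1.1} {a1.2} {a2.1} {a2.2} {a3.1} {a3.2} {a4.1} {a4.2} (out.j = stage outer ports)
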